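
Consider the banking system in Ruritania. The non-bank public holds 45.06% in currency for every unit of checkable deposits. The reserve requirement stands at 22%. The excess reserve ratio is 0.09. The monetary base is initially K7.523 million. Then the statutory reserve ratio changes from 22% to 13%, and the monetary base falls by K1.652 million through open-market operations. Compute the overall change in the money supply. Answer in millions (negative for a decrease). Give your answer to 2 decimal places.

-1.65 million

Before: m₁ = (1 + 0.4506) / (0.22 + 0.09 + 0.4506) ≈ 1.9072, MB₁ = 7.523, so M₁ = 1.9072 × 7.523 ≈ 14.3479 million.
After: m₂ = (1 + 0.4506) / (0.13 + 0.09 + 0.4506) ≈ 2.1631, MB₂ = 7.523 − 1.652 = 5.871, so M₂ = 2.1631 × 5.871 ≈ 12.6996 million.
ΔM = M₂ − M₁ = 12.6996 − 14.3479 = -1.6483 million.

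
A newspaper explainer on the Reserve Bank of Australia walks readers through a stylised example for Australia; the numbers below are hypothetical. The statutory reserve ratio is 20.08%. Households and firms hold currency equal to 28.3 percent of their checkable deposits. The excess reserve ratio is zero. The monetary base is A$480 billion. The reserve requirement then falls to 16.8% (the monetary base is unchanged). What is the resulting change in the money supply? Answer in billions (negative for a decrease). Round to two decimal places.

Initially m₁ = (1 + 0.283) / (0.2008 + 0.283) ≈ 2.651922, so M₁ = 2.651922 × 480 ≈ 1272.9226 billion.
After the change m₂ = (1 + 0.283) / (0.168 + 0.283) ≈ 2.844789, so M₂ = 2.844789 × 480 ≈ 1365.4987 billion.
ΔM = M₂ − M₁ = 1365.4987 − 1272.9226 = 92.5761 billion.

A$92.58 billion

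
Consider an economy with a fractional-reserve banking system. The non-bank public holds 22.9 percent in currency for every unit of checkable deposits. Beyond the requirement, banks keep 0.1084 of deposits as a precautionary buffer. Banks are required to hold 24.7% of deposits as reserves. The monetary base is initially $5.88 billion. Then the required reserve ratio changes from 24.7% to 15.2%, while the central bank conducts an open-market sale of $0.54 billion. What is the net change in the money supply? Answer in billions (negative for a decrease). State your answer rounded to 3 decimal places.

Before: m₁ = (1 + 0.229) / (0.247 + 0.1084 + 0.229) ≈ 2.10301, MB₁ = 5.88, so M₁ = 2.10301 × 5.88 ≈ 12.3657 billion.
After: m₂ = (1 + 0.229) / (0.152 + 0.1084 + 0.229) ≈ 2.51124, MB₂ = 5.88 − 0.54 = 5.34, so M₂ = 2.51124 × 5.34 ≈ 13.41 billion.
ΔM = M₂ − M₁ = 13.41 − 12.3657 = 1.0443 billion.

$1.044 billion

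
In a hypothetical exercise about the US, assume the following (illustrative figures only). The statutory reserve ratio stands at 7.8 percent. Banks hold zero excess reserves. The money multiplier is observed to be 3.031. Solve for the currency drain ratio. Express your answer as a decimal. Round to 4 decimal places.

Using m = 3.031. From m = (1 + c)/(c + rr + e), rearranging gives 1 + c = m·(c + rr + e), so c·(1 − m) = m·(rr + e) − 1.
Hence c = [m·(rr + e) − 1]/(1 − m) = [3.031 × (0.078 + 0) − 1] / (1 − 3.031) ≈ 0.375964.

0.3760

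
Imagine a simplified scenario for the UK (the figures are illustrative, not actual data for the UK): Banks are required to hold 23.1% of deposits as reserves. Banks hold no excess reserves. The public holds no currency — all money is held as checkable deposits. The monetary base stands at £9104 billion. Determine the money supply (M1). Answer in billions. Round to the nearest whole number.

With no currency drain or excess reserves, the money multiplier is m = 1/rr = 1/0.231 ≈ 4.32900.
Money supply M = m × MB = 4.32900 × 9104 = 39411.216 billion.

£39411 billion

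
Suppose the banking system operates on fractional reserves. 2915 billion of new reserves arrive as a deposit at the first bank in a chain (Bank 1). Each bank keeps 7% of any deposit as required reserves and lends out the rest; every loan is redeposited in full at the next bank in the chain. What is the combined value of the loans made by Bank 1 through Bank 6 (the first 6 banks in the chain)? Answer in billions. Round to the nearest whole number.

13671 billion

Bank i lends (1 − rr)^i of the original deposit: Bank 1 lends 2915·0.9300 = 2710.9500, Bank 2 lends 2915·0.9300² = 2521.1835, and so on.
Summing a geometric series: total = 2915·[0.9300·(1 − 0.9300^6) / (1 − 0.9300)] ≈ 13671.3137 billion.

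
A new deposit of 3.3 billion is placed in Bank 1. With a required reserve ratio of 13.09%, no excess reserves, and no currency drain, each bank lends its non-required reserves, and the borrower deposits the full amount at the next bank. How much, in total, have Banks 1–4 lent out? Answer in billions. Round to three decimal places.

9.410 billion

Bank i lends (1 − rr)^i of the original deposit: Bank 1 lends 3.3·0.8691 ≈ 2.8680, Bank 2 lends 3.3·0.8691² ≈ 2.4926, and so on.
Summing a geometric series: total = 3.3·[0.8691·(1 − 0.8691^4) / (1 − 0.8691)] ≈ 9.4097 billion.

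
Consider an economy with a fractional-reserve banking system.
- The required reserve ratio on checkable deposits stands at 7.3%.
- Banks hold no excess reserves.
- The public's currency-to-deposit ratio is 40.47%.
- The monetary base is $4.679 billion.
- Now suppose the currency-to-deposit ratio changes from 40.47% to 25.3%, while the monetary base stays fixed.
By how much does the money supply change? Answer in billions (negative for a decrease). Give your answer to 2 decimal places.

$4.23 billion

Initially m₁ = (1 + 0.4047) / (0.073 + 0.4047) ≈ 2.9405, so M₁ = 2.9405 × 4.679 ≈ 13.7586 billion.
After the change m₂ = (1 + 0.253) / (0.073 + 0.253) ≈ 3.8436, so M₂ = 3.8436 × 4.679 ≈ 17.9842 billion.
ΔM = M₂ − M₁ = 17.9842 − 13.7586 = 4.2256 billion.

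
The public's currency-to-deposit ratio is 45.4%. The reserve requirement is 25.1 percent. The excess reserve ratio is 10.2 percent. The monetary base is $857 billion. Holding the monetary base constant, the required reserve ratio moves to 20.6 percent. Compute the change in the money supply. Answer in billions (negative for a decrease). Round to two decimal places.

$91.19 billion

Initially m₁ = (1 + 0.454) / (0.251 + 0.102 + 0.454) ≈ 1.801735, so M₁ = 1.801735 × 857 ≈ 1544.0869 billion.
After the change m₂ = (1 + 0.454) / (0.206 + 0.102 + 0.454) ≈ 1.908136, so M₂ = 1.908136 × 857 ≈ 1635.2726 billion.
ΔM = M₂ − M₁ = 1635.2726 − 1544.0869 = 91.1857 billion.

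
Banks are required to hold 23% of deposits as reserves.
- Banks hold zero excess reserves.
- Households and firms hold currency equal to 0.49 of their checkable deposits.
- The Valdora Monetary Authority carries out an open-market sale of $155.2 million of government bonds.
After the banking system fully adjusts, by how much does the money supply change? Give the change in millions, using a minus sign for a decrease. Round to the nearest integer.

-321 million

The money multiplier is m = (1 + c) / (rr + c) = (1 + 0.49) / (0.23 + 0.49) ≈ 2.0694.
The sale removes 155.2 million of base, so ΔM = m × ΔMB = 2.0694 × (−155.2) ≈ -321.1709 million.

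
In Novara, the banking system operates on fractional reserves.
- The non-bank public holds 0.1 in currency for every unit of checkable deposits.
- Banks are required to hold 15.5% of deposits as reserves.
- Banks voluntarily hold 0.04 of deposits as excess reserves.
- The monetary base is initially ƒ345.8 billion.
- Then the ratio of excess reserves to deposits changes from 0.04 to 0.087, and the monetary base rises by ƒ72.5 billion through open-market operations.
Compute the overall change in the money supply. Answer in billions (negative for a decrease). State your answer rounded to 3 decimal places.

Before: m₁ = (1 + 0.1) / (0.155 + 0.04 + 0.1) ≈ 3.7288136, MB₁ = 345.8, so M₁ = 3.7288136 × 345.8 ≈ 1289.4237 billion.
After: m₂ = (1 + 0.1) / (0.155 + 0.087 + 0.1) ≈ 3.2163743, MB₂ = 345.8 + 72.5 = 418.3, so M₂ = 3.2163743 × 418.3 ≈ 1345.4094 billion.
ΔM = M₂ − M₁ = 1345.4094 − 1289.4237 = 55.9857 billion.

ƒ55.986 billion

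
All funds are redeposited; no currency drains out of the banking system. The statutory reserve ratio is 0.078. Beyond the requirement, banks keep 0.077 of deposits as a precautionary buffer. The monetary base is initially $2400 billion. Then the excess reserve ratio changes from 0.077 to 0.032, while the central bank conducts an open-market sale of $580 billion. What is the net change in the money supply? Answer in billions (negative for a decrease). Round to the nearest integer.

$1062 billion

Before: m₁ = 1 / (0.078 + 0.077) ≈ 6.45161, MB₁ = 2400, so M₁ = 6.45161 × 2400 = 15483.864 billion.
After: m₂ = 1 / (0.078 + 0.032) ≈ 9.09091, MB₂ = 2400 − 580 = 1820, so M₂ = 9.09091 × 1820 = 16545.4562 billion.
ΔM = M₂ − M₁ = 16545.4562 − 15483.864 = 1061.5922 billion.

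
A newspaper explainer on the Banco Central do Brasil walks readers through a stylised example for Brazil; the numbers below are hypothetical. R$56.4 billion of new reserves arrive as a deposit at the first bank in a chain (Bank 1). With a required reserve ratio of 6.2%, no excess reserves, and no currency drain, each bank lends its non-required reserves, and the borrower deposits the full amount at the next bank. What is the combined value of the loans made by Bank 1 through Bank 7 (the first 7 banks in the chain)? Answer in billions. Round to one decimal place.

R$308.1 billion

Bank i lends (1 − rr)^i of the original deposit: Bank 1 lends 56.4·0.9380 = 52.9032, Bank 2 lends 56.4·0.9380² ≈ 49.6232, and so on.
Summing a geometric series: total = 56.4·[0.9380·(1 − 0.9380^7) / (1 − 0.9380)] ≈ 308.1348 billion.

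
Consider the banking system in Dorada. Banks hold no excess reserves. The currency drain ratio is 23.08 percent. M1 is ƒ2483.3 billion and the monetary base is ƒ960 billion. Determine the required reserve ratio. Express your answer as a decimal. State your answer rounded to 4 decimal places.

0.2450

Using m = M/MB = 2483.3/960 ≈ 2.586771. Since m = (1 + c)/(c + rr + e), the denominator satisfies c + rr + e = (1 + c)/m = (1 + 0.2308) / 2.586771 ≈ 0.475806.
With c = 0.2308 and e = 0, the required reserve ratio is 0.475806 − 0.2308 − 0 = 0.245006.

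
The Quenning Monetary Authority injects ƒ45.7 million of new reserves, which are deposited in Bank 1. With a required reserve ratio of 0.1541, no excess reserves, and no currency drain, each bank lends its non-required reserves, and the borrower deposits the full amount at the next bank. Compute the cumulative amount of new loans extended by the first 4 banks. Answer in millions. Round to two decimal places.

Bank i lends (1 − rr)^i of the original deposit: Bank 1 lends 45.7·0.8459 ≈ 38.6576, Bank 2 lends 45.7·0.8459² ≈ 32.7005, and so on.
Summing a geometric series: total = 45.7·[0.8459·(1 − 0.8459^4) / (1 − 0.8459)] ≈ 122.4182 million.

ƒ122.42 million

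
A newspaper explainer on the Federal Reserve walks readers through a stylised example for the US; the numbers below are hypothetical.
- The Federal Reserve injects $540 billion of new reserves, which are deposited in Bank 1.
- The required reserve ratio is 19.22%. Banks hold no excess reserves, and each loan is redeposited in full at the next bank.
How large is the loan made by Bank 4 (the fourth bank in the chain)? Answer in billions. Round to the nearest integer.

$230 billion

Each bank lends a fraction (1 − rr) = 0.8078 of the deposit it receives, so Bank 4 receives 540·0.8078^3 and lends 540·0.8078^4 ≈ 229.9372 billion.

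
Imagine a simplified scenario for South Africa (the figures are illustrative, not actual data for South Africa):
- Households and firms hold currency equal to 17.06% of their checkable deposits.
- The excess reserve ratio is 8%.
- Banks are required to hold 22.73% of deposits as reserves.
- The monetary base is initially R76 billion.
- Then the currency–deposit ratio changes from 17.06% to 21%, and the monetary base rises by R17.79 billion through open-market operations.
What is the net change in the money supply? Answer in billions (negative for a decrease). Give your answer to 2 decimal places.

R33.22 billion

Before: m₁ = (1 + 0.1706) / (0.2273 + 0.08 + 0.1706) ≈ 2.44947, MB₁ = 76, so M₁ = 2.44947 × 76 ≈ 186.1597 billion.
After: m₂ = (1 + 0.21) / (0.2273 + 0.08 + 0.21) ≈ 2.33907, MB₂ = 76 + 17.79 = 93.79, so M₂ = 2.33907 × 93.79 ≈ 219.3814 billion.
ΔM = M₂ − M₁ = 219.3814 − 186.1597 = 33.2217 billion.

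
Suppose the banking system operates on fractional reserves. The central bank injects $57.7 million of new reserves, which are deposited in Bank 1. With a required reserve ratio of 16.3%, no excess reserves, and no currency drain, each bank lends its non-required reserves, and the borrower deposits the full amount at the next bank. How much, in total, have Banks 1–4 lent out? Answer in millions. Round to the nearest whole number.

Bank i lends (1 − rr)^i of the original deposit: Bank 1 lends 57.7·0.8370 = 48.2949, Bank 2 lends 57.7·0.8370² ≈ 40.4228, and so on.
Summing a geometric series: total = 57.7·[0.8370·(1 − 0.8370^4) / (1 − 0.8370)] ≈ 150.8706 million.

$151 million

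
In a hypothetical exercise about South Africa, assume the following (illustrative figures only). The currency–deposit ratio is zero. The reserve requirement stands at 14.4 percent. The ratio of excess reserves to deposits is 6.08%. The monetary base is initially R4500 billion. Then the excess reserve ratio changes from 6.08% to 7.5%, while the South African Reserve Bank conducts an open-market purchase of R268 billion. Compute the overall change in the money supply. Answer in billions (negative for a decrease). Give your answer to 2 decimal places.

Before: m₁ = 1 / (0.144 + 0.0608) = 4.8828125, MB₁ = 4500, so M₁ = 4.8828125 × 4500 ≈ 21972.6562 billion.
After: m₂ = 1 / (0.144 + 0.075) ≈ 4.5662100, MB₂ = 4500 + 268 = 4768, so M₂ = 4.5662100 × 4768 ≈ 21771.6893 billion.
ΔM = M₂ − M₁ = 21771.6893 − 21972.6562 = -200.9669 billion.

-200.97 billion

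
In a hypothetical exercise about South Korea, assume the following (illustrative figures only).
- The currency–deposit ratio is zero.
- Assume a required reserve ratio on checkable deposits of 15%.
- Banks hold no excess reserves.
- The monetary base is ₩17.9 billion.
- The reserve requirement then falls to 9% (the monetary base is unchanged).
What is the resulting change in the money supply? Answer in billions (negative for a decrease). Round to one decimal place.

₩79.6 billion

Initially m₁ = 1 / (0.15) ≈ 6.6667, so M₁ = 6.6667 × 17.9 ≈ 119.3339 billion.
After the change m₂ = 1 / (0.09) ≈ 11.1111, so M₂ = 11.1111 × 17.9 ≈ 198.8887 billion.
ΔM = M₂ − M₁ = 198.8887 − 119.3339 = 79.5548 billion.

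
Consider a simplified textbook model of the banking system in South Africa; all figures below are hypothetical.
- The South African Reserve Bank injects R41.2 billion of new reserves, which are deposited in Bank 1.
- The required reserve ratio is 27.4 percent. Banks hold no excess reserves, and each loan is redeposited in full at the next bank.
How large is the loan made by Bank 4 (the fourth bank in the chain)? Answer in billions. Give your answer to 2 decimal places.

R11.45 billion

Each bank lends a fraction (1 − rr) = 0.7260 of the deposit it receives, so Bank 4 receives 41.2·0.7260^3 and lends 41.2·0.7260^4 ≈ 11.4457 billion.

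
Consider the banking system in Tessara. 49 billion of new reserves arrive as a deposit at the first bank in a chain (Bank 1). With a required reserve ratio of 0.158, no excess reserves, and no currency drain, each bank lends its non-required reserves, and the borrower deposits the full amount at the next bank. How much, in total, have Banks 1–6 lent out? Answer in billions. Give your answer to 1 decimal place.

Bank i lends (1 − rr)^i of the original deposit: Bank 1 lends 49·0.8420 = 41.2580, Bank 2 lends 49·0.8420² ≈ 34.7392, and so on.
Summing a geometric series: total = 49·[0.8420·(1 − 0.8420^6) / (1 − 0.8420)] ≈ 168.0750 billion.

168.1 billion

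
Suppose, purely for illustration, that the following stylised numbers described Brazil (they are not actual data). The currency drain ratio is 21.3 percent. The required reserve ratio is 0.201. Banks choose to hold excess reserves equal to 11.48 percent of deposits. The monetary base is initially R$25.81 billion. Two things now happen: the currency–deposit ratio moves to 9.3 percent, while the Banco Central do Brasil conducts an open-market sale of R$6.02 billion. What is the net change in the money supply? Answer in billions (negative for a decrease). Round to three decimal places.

-6.293 billion

Before: m₁ = (1 + 0.213) / (0.201 + 0.1148 + 0.213) ≈ 2.293873, MB₁ = 25.81, so M₁ = 2.293873 × 25.81 ≈ 59.2049 billion.
After: m₂ = (1 + 0.093) / (0.201 + 0.1148 + 0.093) ≈ 2.673679, MB₂ = 25.81 − 6.02 = 19.79, so M₂ = 2.673679 × 19.79 ≈ 52.9121 billion.
ΔM = M₂ − M₁ = 52.9121 − 59.2049 = -6.2928 billion.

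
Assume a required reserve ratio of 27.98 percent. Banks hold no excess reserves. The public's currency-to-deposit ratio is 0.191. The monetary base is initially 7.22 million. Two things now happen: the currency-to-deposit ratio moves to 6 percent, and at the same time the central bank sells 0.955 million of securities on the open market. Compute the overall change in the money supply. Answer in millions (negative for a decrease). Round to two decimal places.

1.28 million

Before: m₁ = (1 + 0.191) / (0.2798 + 0.191) ≈ 2.5297, MB₁ = 7.22, so M₁ = 2.5297 × 7.22 ≈ 18.2644 million.
After: m₂ = (1 + 0.06) / (0.2798 + 0.06) ≈ 3.1195, MB₂ = 7.22 − 0.955 = 6.265, so M₂ = 3.1195 × 6.265 ≈ 19.5437 million.
ΔM = M₂ − M₁ = 19.5437 − 18.2644 = 1.2793 million.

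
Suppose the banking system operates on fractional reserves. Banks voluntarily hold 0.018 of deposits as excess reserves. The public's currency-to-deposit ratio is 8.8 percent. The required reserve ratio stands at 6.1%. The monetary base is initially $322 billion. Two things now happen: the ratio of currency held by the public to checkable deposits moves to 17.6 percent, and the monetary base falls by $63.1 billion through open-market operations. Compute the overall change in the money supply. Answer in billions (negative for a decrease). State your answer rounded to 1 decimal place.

Before: m₁ = (1 + 0.088) / (0.061 + 0.018 + 0.088) ≈ 6.51497, MB₁ = 322, so M₁ = 6.51497 × 322 ≈ 2097.8203 billion.
After: m₂ = (1 + 0.176) / (0.061 + 0.018 + 0.176) ≈ 4.61176, MB₂ = 322 − 63.1 = 258.9, so M₂ = 4.61176 × 258.9 ≈ 1193.9847 billion.
ΔM = M₂ − M₁ = 1193.9847 − 2097.8203 = -903.8356 billion.

-903.8 billion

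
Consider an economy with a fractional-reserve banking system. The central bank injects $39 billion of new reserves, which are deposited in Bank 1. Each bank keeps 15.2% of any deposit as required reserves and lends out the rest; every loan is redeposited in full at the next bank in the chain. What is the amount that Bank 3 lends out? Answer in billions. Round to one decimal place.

Each bank lends a fraction (1 − rr) = 0.8480 of the deposit it receives, so Bank 3 receives 39·0.8480^2 and lends 39·0.8480^3 ≈ 23.7822 billion.

$23.8 billion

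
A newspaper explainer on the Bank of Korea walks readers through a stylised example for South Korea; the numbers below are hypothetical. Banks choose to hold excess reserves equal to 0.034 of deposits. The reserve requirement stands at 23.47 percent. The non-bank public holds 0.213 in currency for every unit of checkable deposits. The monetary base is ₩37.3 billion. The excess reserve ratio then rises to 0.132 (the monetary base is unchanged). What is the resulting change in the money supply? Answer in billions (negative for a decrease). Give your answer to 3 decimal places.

Initially m₁ = (1 + 0.213) / (0.2347 + 0.034 + 0.213) ≈ 2.518165, so M₁ = 2.518165 × 37.3 ≈ 93.9276 billion.
After the change m₂ = (1 + 0.213) / (0.2347 + 0.132 + 0.213) ≈ 2.092462, so M₂ = 2.092462 × 37.3 ≈ 78.0488 billion.
ΔM = M₂ − M₁ = 78.0488 − 93.9276 = -15.8788 billion.

-15.879 billion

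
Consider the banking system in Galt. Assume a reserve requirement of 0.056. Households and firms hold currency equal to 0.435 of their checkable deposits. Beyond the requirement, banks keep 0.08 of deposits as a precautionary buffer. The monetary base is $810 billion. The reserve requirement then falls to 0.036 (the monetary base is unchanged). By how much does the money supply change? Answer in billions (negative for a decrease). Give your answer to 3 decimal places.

Initially m₁ = (1 + 0.435) / (0.056 + 0.08 + 0.435) ≈ 2.5131349, so M₁ = 2.5131349 × 810 ≈ 2035.6393 billion.
After the change m₂ = (1 + 0.435) / (0.036 + 0.08 + 0.435) ≈ 2.6043557, so M₂ = 2.6043557 × 810 ≈ 2109.5281 billion.
ΔM = M₂ − M₁ = 2109.5281 − 2035.6393 = 73.8888 billion.

$73.889 billion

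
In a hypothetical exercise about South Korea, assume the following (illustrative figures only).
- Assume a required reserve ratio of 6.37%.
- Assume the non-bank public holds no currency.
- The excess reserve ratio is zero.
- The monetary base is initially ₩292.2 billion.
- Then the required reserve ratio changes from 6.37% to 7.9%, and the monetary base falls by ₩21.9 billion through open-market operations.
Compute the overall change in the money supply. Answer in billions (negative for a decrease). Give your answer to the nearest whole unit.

Before: m₁ = 1 / (0.0637) ≈ 15.6986, MB₁ = 292.2, so M₁ = 15.6986 × 292.2 ≈ 4587.1309 billion.
After: m₂ = 1 / (0.079) ≈ 12.6582, MB₂ = 292.2 − 21.9 = 270.3, so M₂ = 12.6582 × 270.3 ≈ 3421.5115 billion.
ΔM = M₂ − M₁ = 3421.5115 − 4587.1309 = -1165.6194 billion.

-1166 billion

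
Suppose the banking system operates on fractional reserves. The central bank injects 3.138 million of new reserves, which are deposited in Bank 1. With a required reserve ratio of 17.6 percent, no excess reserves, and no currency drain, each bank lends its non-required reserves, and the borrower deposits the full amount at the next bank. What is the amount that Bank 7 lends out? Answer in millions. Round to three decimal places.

Each bank lends a fraction (1 − rr) = 0.8240 of the deposit it receives, so Bank 7 receives 3.138·0.8240^6 and lends 3.138·0.8240^7 ≈ 0.8094 million.

0.809 million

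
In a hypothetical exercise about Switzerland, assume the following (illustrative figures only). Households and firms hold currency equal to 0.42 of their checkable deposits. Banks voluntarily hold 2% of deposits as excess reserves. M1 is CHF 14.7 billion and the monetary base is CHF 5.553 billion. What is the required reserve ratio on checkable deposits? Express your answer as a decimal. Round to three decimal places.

Using m = M/MB = 14.7/5.553 ≈ 2.647218. Since m = (1 + c)/(c + rr + e), the denominator satisfies c + rr + e = (1 + c)/m = (1 + 0.42) / 2.647218 ≈ 0.536412.
With c = 0.42 and e = 0.02, the required reserve ratio on checkable deposits is 0.536412 − 0.42 − 0.02 = 0.096412.

0.096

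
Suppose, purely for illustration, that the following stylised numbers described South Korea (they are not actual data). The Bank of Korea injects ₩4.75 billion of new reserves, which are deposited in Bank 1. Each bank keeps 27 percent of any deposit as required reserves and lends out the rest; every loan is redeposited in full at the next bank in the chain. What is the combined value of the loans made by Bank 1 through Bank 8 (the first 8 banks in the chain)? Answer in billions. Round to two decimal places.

Bank i lends (1 − rr)^i of the original deposit: Bank 1 lends 4.75·0.7300 = 3.4675, Bank 2 lends 4.75·0.7300² ≈ 2.5313, and so on.
Summing a geometric series: total = 4.75·[0.7300·(1 − 0.7300^8) / (1 − 0.7300)] ≈ 11.8069 billion.

₩11.81 billion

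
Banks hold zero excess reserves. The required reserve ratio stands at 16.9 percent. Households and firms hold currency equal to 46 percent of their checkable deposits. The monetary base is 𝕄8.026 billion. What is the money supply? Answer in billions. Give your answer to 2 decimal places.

𝕄18.63 billion

The money multiplier is m = (1 + c) / (rr + c) = (1 + 0.46) / (0.169 + 0.46) ≈ 2.3211.
So M = m × MB = 2.3211 × 8.026 ≈ 18.6291 billion.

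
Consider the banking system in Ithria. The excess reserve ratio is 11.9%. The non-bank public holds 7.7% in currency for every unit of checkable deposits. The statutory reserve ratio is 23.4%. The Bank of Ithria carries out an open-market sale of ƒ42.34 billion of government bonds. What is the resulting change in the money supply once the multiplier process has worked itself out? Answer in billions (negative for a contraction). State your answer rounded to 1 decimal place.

The money multiplier is m = (1 + c) / (rr + e + c) = (1 + 0.077) / (0.234 + 0.119 + 0.077) ≈ 2.5047.
The sale removes 42.34 billion of base, so ΔM = m × ΔMB = 2.5047 × (−42.34) ≈ -106.049 billion.

-106.0 billion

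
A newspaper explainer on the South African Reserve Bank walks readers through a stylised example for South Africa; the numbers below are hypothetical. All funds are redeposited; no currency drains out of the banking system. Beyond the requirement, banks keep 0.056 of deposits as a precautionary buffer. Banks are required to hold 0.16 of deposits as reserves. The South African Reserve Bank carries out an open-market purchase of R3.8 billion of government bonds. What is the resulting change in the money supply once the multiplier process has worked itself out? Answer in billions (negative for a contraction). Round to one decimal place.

R17.6 billion

The money multiplier is m = 1 / (rr + e) = 1 / (0.16 + 0.056) ≈ 4.6296.
The purchase adds 3.8 billion of base, so ΔM = m × ΔMB = 4.6296 × (+3.8) ≈ 17.5925 billion.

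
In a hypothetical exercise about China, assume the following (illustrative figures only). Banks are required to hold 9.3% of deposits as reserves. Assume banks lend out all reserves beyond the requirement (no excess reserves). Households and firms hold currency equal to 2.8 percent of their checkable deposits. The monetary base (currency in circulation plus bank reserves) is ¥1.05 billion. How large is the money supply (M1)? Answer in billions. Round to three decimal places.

¥8.921 billion

The money multiplier is m = (1 + c) / (rr + c) = (1 + 0.028) / (0.093 + 0.028) ≈ 8.49587.
So M = m × MB = 8.49587 × 1.05 ≈ 8.9207 billion.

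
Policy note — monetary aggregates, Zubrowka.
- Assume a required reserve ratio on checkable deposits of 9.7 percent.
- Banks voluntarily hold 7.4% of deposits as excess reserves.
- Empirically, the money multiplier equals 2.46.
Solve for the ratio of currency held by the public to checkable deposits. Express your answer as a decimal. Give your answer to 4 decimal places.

Using m = 2.46. From m = (1 + c)/(c + rr + e), rearranging gives 1 + c = m·(c + rr + e), so c·(1 − m) = m·(rr + e) − 1.
Hence c = [m·(rr + e) − 1]/(1 − m) = [2.46 × (0.097 + 0.074) − 1] / (1 − 2.46) ≈ 0.396808.

0.3968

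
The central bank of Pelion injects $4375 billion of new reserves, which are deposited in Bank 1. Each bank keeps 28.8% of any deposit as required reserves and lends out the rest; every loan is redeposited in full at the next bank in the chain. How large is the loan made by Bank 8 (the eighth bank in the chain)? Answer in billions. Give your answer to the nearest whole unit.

$289 billion

Each bank lends a fraction (1 − rr) = 0.7120 of the deposit it receives, so Bank 8 receives 4375·0.7120^7 and lends 4375·0.7120^8 ≈ 288.9469 billion.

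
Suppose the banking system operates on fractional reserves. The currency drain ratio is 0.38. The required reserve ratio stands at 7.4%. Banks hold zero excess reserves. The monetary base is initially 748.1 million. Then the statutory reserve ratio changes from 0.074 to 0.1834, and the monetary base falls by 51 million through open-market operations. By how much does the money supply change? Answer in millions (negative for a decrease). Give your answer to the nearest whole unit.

-566 million

Before: m₁ = (1 + 0.38) / (0.074 + 0.38) ≈ 3.0396, MB₁ = 748.1, so M₁ = 3.0396 × 748.1 ≈ 2273.9248 million.
After: m₂ = (1 + 0.38) / (0.1834 + 0.38) ≈ 2.4494, MB₂ = 748.1 − 51 = 697.1, so M₂ = 2.4494 × 697.1 ≈ 1707.4767 million.
ΔM = M₂ − M₁ = 1707.4767 − 2273.9248 = -566.4481 million.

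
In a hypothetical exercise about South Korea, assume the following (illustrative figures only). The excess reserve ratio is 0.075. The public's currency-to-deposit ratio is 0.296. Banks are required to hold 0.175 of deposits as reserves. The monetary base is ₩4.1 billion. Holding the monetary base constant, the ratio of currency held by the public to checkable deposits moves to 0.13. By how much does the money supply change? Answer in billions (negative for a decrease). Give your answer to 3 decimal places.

Initially m₁ = (1 + 0.296) / (0.175 + 0.075 + 0.296) ≈ 2.37363, so M₁ = 2.37363 × 4.1 ≈ 9.7319 billion.
After the change m₂ = (1 + 0.13) / (0.175 + 0.075 + 0.13) ≈ 2.97368, so M₂ = 2.97368 × 4.1 ≈ 12.1921 billion.
ΔM = M₂ − M₁ = 12.1921 − 9.7319 = 2.4602 billion.

₩2.460 billion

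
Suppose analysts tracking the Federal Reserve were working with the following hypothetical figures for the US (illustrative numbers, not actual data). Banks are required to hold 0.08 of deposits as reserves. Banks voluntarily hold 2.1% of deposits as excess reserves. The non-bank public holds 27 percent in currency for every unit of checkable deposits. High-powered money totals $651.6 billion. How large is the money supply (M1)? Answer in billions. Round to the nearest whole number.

The money multiplier is m = (1 + c) / (rr + e + c) = (1 + 0.27) / (0.08 + 0.021 + 0.27) ≈ 3.4232.
So M = m × MB = 3.4232 × 651.6 ≈ 2230.5571 billion.

$2231 billion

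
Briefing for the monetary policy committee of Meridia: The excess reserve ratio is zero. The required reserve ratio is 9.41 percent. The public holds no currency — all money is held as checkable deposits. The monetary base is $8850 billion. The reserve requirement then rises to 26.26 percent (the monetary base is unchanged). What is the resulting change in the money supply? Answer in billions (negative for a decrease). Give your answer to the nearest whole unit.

-60347 billion

Initially m₁ = 1 / (0.0941) ≈ 10.62699, so M₁ = 10.62699 × 8850 = 94048.8615 billion.
After the change m₂ = 1 / (0.2626) ≈ 3.80807, so M₂ = 3.80807 × 8850 = 33701.4195 billion.
ΔM = M₂ − M₁ = 33701.4195 − 94048.8615 = -60347.442 billion.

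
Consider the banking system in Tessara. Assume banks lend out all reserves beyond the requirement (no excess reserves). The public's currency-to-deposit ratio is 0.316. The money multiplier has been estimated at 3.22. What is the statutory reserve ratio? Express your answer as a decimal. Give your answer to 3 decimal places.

Using m = 3.22. Since m = (1 + c)/(c + rr + e), the denominator satisfies c + rr + e = (1 + c)/m = (1 + 0.316) / 3.22 ≈ 0.408696.
With c = 0.316 and e = 0, the statutory reserve ratio is 0.408696 − 0.316 − 0 = 0.092696.

0.093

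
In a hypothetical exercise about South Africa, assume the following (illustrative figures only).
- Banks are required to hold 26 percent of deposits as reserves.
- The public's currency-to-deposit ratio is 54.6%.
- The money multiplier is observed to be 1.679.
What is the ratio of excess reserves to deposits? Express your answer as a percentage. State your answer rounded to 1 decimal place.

11.5%

Using m = 1.679. Since m = (1 + c)/(c + rr + e), the denominator satisfies c + rr + e = (1 + c)/m = (1 + 0.546) / 1.679 ≈ 0.920786.
With c = 0.546 and rr = 0.26, the ratio of excess reserves to deposits is 0.920786 − 0.546 − 0.26 = 0.114786.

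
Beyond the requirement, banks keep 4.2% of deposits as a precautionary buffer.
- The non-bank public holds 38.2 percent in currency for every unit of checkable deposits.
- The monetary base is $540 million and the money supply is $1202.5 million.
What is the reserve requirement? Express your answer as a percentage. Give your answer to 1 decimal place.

Using m = M/MB = 1202.5/540 ≈ 2.226852. Since m = (1 + c)/(c + rr + e), the denominator satisfies c + rr + e = (1 + c)/m = (1 + 0.382) / 2.226852 ≈ 0.620607.
With c = 0.382 and e = 0.042, the reserve requirement is 0.620607 − 0.382 − 0.042 = 0.196607.

19.7%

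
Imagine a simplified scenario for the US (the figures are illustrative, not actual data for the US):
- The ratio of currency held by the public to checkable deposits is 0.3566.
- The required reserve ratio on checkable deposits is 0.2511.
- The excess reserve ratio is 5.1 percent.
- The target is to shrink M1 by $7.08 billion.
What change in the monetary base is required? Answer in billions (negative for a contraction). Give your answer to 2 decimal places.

-3.44 billion

The money multiplier is m = (1 + c) / (rr + e + c) = (1 + 0.3566) / (0.2511 + 0.051 + 0.3566) ≈ 2.0595.
ΔMB = ΔM / m = (−7.08) / 2.0595 ≈ -3.4377 billion.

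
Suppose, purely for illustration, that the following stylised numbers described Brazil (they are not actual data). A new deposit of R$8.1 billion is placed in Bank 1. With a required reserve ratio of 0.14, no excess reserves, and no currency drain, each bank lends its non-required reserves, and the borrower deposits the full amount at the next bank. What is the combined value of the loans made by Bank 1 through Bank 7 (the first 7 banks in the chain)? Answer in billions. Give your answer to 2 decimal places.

R$32.45 billion

Bank i lends (1 − rr)^i of the original deposit: Bank 1 lends 8.1·0.8600 = 6.9660, Bank 2 lends 8.1·0.8600² ≈ 5.9908, and so on.
Summing a geometric series: total = 8.1·[0.8600·(1 − 0.8600^7) / (1 − 0.8600)] ≈ 32.4452 billion.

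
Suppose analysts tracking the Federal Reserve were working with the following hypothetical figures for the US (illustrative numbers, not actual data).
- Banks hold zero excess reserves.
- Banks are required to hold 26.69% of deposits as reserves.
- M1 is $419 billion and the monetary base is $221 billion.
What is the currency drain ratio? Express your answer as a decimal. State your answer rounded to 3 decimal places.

Using m = M/MB = 419/221 ≈ 1.895928. From m = (1 + c)/(c + rr + e), rearranging gives 1 + c = m·(c + rr + e), so c·(1 − m) = m·(rr + e) − 1.
Hence c = [m·(rr + e) − 1]/(1 − m) = [1.895928 × (0.2669 + 0) − 1] / (1 − 1.895928) ≈ 0.551358.

0.551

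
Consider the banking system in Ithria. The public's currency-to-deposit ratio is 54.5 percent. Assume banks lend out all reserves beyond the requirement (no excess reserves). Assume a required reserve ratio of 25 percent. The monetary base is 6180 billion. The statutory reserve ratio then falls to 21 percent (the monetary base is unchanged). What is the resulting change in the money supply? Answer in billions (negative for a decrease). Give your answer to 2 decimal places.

Initially m₁ = (1 + 0.545) / (0.25 + 0.545) ≈ 1.9433962, so M₁ = 1.9433962 × 6180 ≈ 12010.1885 billion.
After the change m₂ = (1 + 0.545) / (0.21 + 0.545) ≈ 2.0463576, so M₂ = 2.0463576 × 6180 ≈ 12646.49 billion.
ΔM = M₂ − M₁ = 12646.49 − 12010.1885 = 636.3015 billion.

636.30 billion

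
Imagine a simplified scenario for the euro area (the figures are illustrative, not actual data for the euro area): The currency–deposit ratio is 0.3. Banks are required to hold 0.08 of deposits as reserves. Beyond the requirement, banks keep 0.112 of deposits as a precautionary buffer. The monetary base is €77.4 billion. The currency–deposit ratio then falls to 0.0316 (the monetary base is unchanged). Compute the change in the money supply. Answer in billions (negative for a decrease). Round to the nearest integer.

Initially m₁ = (1 + 0.3) / (0.08 + 0.112 + 0.3) ≈ 2.6423, so M₁ = 2.6423 × 77.4 ≈ 204.514 billion.
After the change m₂ = (1 + 0.0316) / (0.08 + 0.112 + 0.0316) ≈ 4.6136, so M₂ = 4.6136 × 77.4 ≈ 357.0926 billion.
ΔM = M₂ − M₁ = 357.0926 − 204.514 = 152.5786 billion.

€153 billion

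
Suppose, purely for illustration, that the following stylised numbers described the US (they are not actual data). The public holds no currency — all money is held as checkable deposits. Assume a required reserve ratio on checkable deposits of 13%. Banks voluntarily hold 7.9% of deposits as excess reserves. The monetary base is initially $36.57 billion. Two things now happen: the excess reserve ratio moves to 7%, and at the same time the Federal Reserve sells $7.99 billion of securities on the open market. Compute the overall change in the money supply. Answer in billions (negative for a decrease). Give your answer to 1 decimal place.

-32.1 billion

Before: m₁ = 1 / (0.13 + 0.079) ≈ 4.7847, MB₁ = 36.57, so M₁ = 4.7847 × 36.57 ≈ 174.9765 billion.
After: m₂ = 1 / (0.13 + 0.07) = 5, MB₂ = 36.57 − 7.99 = 28.58, so M₂ = 5 × 28.58 = 142.9 billion.
ΔM = M₂ − M₁ = 142.9 − 174.9765 = -32.0765 billion.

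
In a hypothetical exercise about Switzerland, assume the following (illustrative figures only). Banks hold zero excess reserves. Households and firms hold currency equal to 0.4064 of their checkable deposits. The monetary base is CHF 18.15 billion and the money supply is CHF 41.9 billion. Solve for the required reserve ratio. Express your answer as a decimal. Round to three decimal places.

Using m = M/MB = 41.9/18.15 ≈ 2.308540. Since m = (1 + c)/(c + rr + e), the denominator satisfies c + rr + e = (1 + c)/m = (1 + 0.4064) / 2.308540 ≈ 0.609216.
With c = 0.4064 and e = 0, the required reserve ratio is 0.609216 − 0.4064 − 0 = 0.202816.

0.203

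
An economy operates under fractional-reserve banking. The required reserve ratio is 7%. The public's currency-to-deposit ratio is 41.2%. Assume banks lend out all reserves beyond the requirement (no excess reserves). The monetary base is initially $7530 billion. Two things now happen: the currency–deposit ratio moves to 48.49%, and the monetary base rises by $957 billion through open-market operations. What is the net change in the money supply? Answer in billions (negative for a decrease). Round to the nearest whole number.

$652 billion

Before: m₁ = (1 + 0.412) / (0.07 + 0.412) ≈ 2.92946, MB₁ = 7530, so M₁ = 2.92946 × 7530 = 22058.8338 billion.
After: m₂ = (1 + 0.4849) / (0.07 + 0.4849) ≈ 2.67598, MB₂ = 7530 + 957 = 8487, so M₂ = 2.67598 × 8487 ≈ 22711.0423 billion.
ΔM = M₂ − M₁ = 22711.0423 − 22058.8338 = 652.2085 billion.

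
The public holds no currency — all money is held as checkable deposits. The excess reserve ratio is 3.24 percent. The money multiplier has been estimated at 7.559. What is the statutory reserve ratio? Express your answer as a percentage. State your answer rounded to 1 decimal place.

10.0%

Using m = 7.559. Since m = (1 + c)/(c + rr + e), the denominator satisfies c + rr + e = (1 + c)/m = (1 + 0) / 7.559 ≈ 0.132293.
With c = 0 and e = 0.0324, the statutory reserve ratio is 0.132293 − 0 − 0.0324 = 0.099893.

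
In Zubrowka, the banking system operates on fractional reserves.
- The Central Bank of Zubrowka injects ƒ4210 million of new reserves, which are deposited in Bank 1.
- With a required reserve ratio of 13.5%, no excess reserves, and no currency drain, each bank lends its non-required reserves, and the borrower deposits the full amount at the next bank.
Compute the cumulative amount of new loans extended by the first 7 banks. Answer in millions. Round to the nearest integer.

Bank i lends (1 − rr)^i of the original deposit: Bank 1 lends 4210·0.8650 = 3641.6500, Bank 2 lends 4210·0.8650² ≈ 3150.0273, and so on.
Summing a geometric series: total = 4210·[0.8650·(1 − 0.8650^7) / (1 − 0.8650)] ≈ 17201.0760 million.

ƒ17201 million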